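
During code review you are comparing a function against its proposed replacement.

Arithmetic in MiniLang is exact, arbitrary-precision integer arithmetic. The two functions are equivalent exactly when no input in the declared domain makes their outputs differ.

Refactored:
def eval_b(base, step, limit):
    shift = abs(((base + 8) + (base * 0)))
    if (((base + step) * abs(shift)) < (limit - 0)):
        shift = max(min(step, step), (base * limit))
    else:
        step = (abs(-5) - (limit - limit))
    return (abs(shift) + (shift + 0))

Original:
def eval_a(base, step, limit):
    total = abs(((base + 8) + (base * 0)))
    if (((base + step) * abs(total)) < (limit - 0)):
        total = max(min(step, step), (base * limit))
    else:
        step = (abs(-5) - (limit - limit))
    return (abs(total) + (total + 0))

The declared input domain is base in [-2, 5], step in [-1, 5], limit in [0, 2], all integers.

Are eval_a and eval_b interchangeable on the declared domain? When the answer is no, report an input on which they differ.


The two versions differ — the changes include local variable names differ.
One worked example (base=1, step=2, limit=1) — eval_a: total := 9 | (((base + step) * abs(total)) < (limit - 0)): false | step := 5 | result 18; eval_b: shift := 9 | (((base + step) * abs(shift)) < (limit - 0)): false | step := 5 | result 18; agreement on 18.
Sweeping the whole domain (168 inputs) finds no disagreement.
verdict: equivalent


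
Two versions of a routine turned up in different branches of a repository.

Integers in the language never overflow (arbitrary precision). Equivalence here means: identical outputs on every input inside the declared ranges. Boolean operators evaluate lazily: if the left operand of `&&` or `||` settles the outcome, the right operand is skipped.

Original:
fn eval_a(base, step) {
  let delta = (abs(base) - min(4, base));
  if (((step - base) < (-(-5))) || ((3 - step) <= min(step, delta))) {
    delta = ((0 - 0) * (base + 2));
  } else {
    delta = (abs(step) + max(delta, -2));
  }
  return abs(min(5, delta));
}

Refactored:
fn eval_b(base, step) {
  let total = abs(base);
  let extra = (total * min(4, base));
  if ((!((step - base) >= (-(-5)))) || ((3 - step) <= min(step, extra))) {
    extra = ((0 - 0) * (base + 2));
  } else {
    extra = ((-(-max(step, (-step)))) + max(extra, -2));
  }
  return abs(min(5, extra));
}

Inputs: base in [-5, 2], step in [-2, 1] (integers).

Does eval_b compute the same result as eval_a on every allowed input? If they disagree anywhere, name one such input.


Not equivalent: base=-5, step=0 separates them (5 vs 2).
eval_a: delta=10, then (((step - base) < (-(-5))) || ((3 - step) <= min(step, delta))) is false, then delta=10, then returns 5
eval_b: total=5, then extra=-25, then ((!((step - base) >= (-(-5)))) || ((3 - step) <= min(step, extra))) is false, then extra=-2, then returns 2
verdict: not equivalent; witness: base=-5, step=0


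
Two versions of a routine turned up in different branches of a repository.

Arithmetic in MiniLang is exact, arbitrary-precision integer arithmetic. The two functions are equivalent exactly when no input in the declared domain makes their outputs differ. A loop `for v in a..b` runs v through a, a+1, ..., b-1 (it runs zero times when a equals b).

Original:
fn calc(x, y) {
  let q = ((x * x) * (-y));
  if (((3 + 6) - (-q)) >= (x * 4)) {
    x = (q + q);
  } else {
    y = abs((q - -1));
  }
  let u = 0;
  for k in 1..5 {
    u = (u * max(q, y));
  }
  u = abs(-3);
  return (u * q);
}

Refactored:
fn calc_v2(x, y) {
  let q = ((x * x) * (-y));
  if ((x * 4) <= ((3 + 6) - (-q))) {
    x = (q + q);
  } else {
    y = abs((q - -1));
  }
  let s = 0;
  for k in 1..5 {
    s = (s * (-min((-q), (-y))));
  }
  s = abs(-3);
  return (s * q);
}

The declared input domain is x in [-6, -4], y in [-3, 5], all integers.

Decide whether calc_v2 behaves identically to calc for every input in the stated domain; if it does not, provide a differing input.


The two are interchangeable: min/max/abs usage differs; local variable names differ; comparison usage differs, and every declared input agrees.
One worked example (x=-6, y=2) — calc: q=-72, then (((3 + 6) - (-q)) >= (x * 4)) is false, then y=71, then u=0, then (k=1), then u=0, then (k=2), then u=0, then (k=3), then u=0, then (k=4), then u=0, then u=3, then returns -216; calc_v2: q=-72, then ((x * 4) <= ((3 + 6) - (-q))) is false, then y=71, then s=0, then (k=1), then s=0, then (k=2), then s=0, then (k=3), then s=0, then (k=4), then s=0, then s=3, then returns -216; agreement on -216.
Across all 27 domain points the two functions coincide.
verdict: equivalent


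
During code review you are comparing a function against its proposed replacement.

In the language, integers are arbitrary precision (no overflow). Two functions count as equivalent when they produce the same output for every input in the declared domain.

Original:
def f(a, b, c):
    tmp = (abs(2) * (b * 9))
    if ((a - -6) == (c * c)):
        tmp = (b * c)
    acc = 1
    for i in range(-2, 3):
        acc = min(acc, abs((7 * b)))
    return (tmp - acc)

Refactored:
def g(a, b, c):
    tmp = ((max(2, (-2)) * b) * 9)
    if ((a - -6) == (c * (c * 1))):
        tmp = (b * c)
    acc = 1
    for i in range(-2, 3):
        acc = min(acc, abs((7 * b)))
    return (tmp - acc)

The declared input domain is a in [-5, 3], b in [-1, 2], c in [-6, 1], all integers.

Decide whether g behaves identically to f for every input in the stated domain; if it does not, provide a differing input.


Behavior is preserved: although min/max/abs usage differs, plus arithmetic usage differs, plus constant usage differs, the outputs never diverge.
One worked example (a=3, b=1, c=-2) — f: tmp becomes 18; next ((a - -6) == (c * c)) evaluates to false; next acc becomes 1; next at i=-2:; next acc becomes 1; next at i=-1:; next acc becomes 1; next at i=0:; next acc becomes 1; next at i=1:; next acc becomes 1; next at i=2:; next acc becomes 1; next final value 17; g: tmp becomes 18; next ((a - -6) == (c * (c * 1))) evaluates to false; next acc becomes 1; next at i=-2:; next acc becomes 1; next at i=-1:; next acc becomes 1; next at i=0:; next acc becomes 1; next at i=1:; next acc becomes 1; next at i=2:; next acc becomes 1; next final value 17; agreement on 17.
Checked all 288 inputs in the declared domain: the outputs agree on every one.
verdict: equivalent


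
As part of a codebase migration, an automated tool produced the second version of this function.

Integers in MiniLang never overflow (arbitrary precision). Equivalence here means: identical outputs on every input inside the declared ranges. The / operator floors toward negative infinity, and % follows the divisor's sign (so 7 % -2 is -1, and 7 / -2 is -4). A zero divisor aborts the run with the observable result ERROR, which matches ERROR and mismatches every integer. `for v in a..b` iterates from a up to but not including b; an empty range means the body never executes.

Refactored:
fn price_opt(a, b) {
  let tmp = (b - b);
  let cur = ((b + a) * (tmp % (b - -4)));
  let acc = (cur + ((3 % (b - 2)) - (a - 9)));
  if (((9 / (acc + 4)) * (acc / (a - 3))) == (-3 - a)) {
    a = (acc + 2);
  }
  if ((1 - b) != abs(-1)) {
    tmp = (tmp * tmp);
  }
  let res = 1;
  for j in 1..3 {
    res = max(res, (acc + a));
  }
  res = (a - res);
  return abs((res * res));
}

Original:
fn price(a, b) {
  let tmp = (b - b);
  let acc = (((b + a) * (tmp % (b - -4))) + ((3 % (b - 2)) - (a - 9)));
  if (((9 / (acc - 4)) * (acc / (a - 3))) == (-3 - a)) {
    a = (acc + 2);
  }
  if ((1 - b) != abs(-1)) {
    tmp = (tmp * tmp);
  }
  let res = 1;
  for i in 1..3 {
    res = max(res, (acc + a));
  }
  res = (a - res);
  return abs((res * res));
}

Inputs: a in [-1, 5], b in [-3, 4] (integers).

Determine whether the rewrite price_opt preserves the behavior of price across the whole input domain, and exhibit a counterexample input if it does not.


Take a=4, b=-2.
price: tmp=0, then acc=4, then a zero divisor aborts: ERROR
price_opt: tmp=0, then cur=0, then acc=4, then (((9 / (acc + 4)) * (acc / (a - 3))) == (-3 - a)) is false, then ((1 - b) != abs(-1)) is true, then tmp=0, then res=1, then (j=1), then res=8, then (j=2), then res=8, then res=-4, then returns 16
ERROR != 16, so the rewrite changes behavior.
verdict: not equivalent; witness: a=4, b=-2


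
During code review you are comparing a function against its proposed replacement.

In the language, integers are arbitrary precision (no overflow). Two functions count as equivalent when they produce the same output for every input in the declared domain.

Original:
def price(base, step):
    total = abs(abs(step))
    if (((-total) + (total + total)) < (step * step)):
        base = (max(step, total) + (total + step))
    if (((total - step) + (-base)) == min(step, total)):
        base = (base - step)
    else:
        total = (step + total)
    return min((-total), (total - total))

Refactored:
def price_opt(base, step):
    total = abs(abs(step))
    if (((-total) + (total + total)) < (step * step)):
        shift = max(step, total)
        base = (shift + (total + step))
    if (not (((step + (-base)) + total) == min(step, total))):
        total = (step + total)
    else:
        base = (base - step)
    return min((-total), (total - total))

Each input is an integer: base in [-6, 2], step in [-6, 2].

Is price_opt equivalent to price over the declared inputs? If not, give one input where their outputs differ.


There is a counterexample at base=-6, step=-6: 0 on one side, -6 on the other.
price: total = 6; (((-total) + (total + total)) < (step * step)) -> true; base = 6; (((total - step) + (-base)) == min(step, total)) -> false; total = 0; return 0
price_opt: total = 6; (((-total) + (total + total)) < (step * step)) -> true; shift = 6; base = 6; (not (((step + (-base)) + total) == min(step, total))) -> false; base = 12; return -6
verdict: not equivalent; witness: base=-6, step=-6


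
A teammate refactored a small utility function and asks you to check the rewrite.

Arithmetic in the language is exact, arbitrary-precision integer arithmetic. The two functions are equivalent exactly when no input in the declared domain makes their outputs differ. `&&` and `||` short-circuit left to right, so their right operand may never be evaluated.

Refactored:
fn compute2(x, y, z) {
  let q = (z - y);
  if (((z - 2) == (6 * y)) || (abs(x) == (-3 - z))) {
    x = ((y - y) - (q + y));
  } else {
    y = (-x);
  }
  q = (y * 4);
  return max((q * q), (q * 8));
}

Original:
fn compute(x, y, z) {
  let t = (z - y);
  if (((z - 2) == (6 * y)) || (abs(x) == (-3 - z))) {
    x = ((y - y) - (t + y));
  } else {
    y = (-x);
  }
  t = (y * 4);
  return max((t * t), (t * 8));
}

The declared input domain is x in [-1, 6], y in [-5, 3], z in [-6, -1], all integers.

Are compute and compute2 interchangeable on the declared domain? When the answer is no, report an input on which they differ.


The two are interchangeable: local variable names differ, and every declared input agrees.
One worked example (x=4, y=-2, z=-2) — compute: t=0, then (((z - 2) == (6 * y)) || (abs(x) == (-3 - z))) is false, then y=-4, then t=-16, then returns 256; compute2: q=0, then (((z - 2) == (6 * y)) || (abs(x) == (-3 - z))) is false, then y=-4, then q=-16, then returns 256; agreement on 256.
Sweeping the whole domain (432 inputs) finds no disagreement.
verdict: equivalent


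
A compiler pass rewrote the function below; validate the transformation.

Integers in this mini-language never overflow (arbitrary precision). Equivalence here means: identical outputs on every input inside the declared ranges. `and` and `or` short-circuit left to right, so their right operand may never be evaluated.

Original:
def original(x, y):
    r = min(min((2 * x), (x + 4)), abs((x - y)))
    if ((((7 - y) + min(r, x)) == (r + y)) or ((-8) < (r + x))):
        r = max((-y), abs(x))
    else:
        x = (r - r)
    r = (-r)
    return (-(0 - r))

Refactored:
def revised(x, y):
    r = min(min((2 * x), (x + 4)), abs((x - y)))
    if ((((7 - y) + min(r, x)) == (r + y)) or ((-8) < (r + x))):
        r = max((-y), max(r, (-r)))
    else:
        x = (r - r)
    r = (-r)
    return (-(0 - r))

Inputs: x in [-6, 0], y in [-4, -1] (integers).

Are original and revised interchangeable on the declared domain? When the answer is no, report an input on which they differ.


There is a counterexample at x=-2, y=-3: -3 on one side, -4 on the other.
original: r := -4 | ((((7 - y) + min(r, x)) == (r + y)) or ((-8) < (r + x))): true | r := 3 | r := -3 | result -3
revised: r := -4 | ((((7 - y) + min(r, x)) == (r + y)) or ((-8) < (r + x))): true | r := 4 | r := -4 | result -4
verdict: not equivalent; witness: x=-2, y=-3


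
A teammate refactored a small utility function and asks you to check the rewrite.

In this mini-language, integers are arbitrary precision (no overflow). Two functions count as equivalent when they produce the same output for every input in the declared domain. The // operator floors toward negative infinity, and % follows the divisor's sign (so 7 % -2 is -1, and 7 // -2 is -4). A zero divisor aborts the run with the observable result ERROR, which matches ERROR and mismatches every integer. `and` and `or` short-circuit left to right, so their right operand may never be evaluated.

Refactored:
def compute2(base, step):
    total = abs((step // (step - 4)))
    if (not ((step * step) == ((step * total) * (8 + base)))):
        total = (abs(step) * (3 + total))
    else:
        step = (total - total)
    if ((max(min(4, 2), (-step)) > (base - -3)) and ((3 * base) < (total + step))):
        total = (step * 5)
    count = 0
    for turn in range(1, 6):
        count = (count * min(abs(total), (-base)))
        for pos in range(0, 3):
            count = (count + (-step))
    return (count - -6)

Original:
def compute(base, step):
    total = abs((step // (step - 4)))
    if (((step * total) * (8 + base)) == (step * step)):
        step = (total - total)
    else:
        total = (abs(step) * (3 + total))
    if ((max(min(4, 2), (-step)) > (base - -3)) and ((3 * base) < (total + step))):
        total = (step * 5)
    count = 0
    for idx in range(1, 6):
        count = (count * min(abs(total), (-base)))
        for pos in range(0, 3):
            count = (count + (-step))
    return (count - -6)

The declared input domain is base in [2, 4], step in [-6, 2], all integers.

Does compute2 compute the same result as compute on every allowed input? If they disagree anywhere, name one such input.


Side by side, the visible changes include: boolean connective usage differs, plus local variable names differ.
Tracing base=4, step=-5: compute: total becomes 0; next (((step * total) * (8 + base)) == (step * step)) evaluates to false; next total becomes 15; next ((max(min(4, 2), (-step)) > (base - -3)) and ((3 * base) < (total + step))) evaluates to false; next count becomes 0; next at idx=1:; next count becomes 0; next at pos=0:; next count becomes 5; next at pos=1:; next count becomes 10; next at pos=2:; next count becomes 15; next at idx=2:; next count becomes -60; next at pos=0:; next count becomes -55; next at pos=1:; next count becomes -50; next at pos=2:; next count becomes -45; next at idx=3:; next count becomes 180; next at pos=0:; next count becomes 185; next at pos=1:; next count becomes 190; next at pos=2:; next count becomes 195; next at idx=4:; next count becomes -780; next at pos=0:; next count becomes -775; next at pos=1:; next count becomes -770; next at pos=2:; next count becomes -765; next at idx=5:; next count becomes 3060; next at pos=0:; next count becomes 3065; next at pos=1:; next count becomes 3070; next at pos=2:; next count becomes 3075; next final value 3081 | compute2: total becomes 0; next (not ((step * step) == ((step * total) * (8 + base)))) evaluates to true; next total becomes 15; next ((max(min(4, 2), (-step)) > (base - -3)) and ((3 * base) < (total + step))) evaluates to false; next count becomes 0; next at turn=1:; next count becomes 0; next at pos=0:; next count becomes 5; next at pos=1:; next count becomes 10; next at pos=2:; next count becomes 15; next at turn=2:; next count becomes -60; next at pos=0:; next count becomes -55; next at pos=1:; next count becomes -50; next at pos=2:; next count becomes -45; next at turn=3:; next count becomes 180; next at pos=0:; next count becomes 185; next at pos=1:; next count becomes 190; next at pos=2:; next count becomes 195; next at turn=4:; next count becomes -780; next at pos=0:; next count becomes -775; next at pos=1:; next count becomes -770; next at pos=2:; next count becomes -765; next at turn=5:; next count becomes 3060; next at pos=0:; next count becomes 3065; next at pos=1:; next count becomes 3070; next at pos=2:; next count becomes 3075; next final value 3081 — matching result 3081.
Sweeping the whole domain (27 inputs) finds no disagreement.
verdict: equivalent


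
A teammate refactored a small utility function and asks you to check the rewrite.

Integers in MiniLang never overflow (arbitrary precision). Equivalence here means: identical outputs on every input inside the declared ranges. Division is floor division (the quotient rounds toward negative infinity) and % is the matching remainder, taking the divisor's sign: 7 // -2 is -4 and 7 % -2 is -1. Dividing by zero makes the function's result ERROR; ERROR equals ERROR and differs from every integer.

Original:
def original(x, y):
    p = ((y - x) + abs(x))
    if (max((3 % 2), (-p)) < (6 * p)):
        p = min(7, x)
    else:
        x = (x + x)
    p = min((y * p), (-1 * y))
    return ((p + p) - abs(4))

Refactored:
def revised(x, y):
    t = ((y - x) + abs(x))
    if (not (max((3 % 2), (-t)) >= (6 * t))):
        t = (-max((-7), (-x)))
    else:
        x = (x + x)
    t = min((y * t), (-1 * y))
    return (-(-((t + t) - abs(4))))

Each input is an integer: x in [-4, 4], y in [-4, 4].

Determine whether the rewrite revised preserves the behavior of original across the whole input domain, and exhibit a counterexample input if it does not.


The two are interchangeable: comparison usage differs; and min/max/abs usage differs; and local variable names differ; and boolean connective usage differs, and every declared input agrees.
As a probe, take x=-2, y=-1: original runs p := 3 | (max((3 % 2), (-p)) < (6 * p)): true | p := -2 | p := 1 | result -2; revised runs t := 3 | (not (max((3 % 2), (-t)) >= (6 * t))): true | t := -2 | t := 1 | result -2; both end at -2.
Sweeping the whole domain (81 inputs) finds no disagreement.
verdict: equivalent


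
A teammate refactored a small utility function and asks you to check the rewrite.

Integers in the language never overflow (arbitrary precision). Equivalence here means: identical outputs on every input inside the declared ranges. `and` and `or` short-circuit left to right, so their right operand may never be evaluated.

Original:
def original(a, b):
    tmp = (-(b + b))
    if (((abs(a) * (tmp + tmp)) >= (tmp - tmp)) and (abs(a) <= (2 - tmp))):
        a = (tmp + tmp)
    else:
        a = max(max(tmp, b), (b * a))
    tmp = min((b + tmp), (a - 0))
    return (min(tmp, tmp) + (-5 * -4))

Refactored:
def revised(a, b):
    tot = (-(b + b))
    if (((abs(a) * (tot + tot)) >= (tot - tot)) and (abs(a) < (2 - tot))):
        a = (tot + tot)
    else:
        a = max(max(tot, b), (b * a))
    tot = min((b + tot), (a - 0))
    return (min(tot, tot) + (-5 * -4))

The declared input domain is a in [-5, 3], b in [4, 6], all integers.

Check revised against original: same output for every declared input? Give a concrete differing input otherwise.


Equivalent. The suspicious-looking change has no observable effect anywhere in the declared ranges.
Checked all 27 inputs in the declared domain: the outputs agree on every one.
Spot check at a=2, b=6 — original: tmp=-12, then (((abs(a) * (tmp + tmp)) >= (tmp - tmp)) and (abs(a) <= (2 - tmp))) is false, then a=12, then tmp=-6, then returns 14. revised: tot=-12, then (((abs(a) * (tot + tot)) >= (tot - tot)) and (abs(a) < (2 - tot))) is false, then a=12, then tot=-6, then returns 14. Both give 14.
verdict: equivalent


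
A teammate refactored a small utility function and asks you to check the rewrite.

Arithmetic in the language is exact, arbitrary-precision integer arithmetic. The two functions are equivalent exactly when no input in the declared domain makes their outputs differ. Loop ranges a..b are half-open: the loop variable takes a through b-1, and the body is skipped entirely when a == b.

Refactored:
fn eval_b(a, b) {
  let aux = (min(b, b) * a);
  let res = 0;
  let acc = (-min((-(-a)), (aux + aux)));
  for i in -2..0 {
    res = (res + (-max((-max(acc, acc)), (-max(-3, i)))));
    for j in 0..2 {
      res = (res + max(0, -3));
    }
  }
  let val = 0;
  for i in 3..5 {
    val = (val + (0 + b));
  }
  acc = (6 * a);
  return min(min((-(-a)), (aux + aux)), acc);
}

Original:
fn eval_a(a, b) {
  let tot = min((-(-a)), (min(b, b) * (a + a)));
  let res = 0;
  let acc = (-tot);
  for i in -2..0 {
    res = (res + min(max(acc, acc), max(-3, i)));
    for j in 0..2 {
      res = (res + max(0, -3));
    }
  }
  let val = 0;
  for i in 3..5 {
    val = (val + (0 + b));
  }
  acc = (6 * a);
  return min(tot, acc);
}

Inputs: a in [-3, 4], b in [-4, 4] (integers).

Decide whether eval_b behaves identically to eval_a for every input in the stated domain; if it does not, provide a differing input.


The two versions differ — the changes include arithmetic usage differs; also min/max/abs usage differs; also local variable names differ.
One worked example (a=-2, b=-1) — eval_a: tot := -2 | res := 0 | acc := 2 | iter i=-2: | res := -2 | iter j=0: | res := -2 | iter j=1: | res := -2 | iter i=-1: | res := -3 | iter j=0: | res := -3 | iter j=1: | res := -3 | val := 0 | iter i=3: | val := -1 | iter i=4: | val := -2 | acc := -12 | result -12; eval_b: aux := 2 | res := 0 | acc := 2 | iter i=-2: | res := -2 | iter j=0: | res := -2 | iter j=1: | res := -2 | iter i=-1: | res := -3 | iter j=0: | res := -3 | iter j=1: | res := -3 | val := 0 | iter i=3: | val := -1 | iter i=4: | val := -2 | acc := -12 | result -12; agreement on -12.
Every one of the 72 inputs gives matching results.
verdict: equivalent


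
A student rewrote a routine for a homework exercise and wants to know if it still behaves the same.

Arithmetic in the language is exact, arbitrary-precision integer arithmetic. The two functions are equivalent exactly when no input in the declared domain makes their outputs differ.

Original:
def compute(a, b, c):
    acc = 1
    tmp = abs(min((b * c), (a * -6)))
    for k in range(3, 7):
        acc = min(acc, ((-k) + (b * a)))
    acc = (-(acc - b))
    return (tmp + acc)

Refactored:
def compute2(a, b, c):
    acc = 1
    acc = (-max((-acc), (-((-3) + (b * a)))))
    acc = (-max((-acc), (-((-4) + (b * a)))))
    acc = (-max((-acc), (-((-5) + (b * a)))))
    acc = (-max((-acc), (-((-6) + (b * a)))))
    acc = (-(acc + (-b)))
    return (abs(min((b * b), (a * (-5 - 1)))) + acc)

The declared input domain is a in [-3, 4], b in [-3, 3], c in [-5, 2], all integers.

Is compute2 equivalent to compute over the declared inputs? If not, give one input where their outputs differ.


Consider the input a=-3, b=-3, c=-5.
compute: acc=1, then tmp=15, then (k=3), then acc=1, then (k=4), then acc=1, then (k=5), then acc=1, then (k=6), then acc=1, then acc=-4, then returns 11
compute2: acc=1, then acc=1, then acc=1, then acc=1, then acc=1, then acc=-4, then returns 5
11 and 5 differ, so these are not the same function on this domain.
verdict: not equivalent; witness: a=-3, b=-3, c=-5


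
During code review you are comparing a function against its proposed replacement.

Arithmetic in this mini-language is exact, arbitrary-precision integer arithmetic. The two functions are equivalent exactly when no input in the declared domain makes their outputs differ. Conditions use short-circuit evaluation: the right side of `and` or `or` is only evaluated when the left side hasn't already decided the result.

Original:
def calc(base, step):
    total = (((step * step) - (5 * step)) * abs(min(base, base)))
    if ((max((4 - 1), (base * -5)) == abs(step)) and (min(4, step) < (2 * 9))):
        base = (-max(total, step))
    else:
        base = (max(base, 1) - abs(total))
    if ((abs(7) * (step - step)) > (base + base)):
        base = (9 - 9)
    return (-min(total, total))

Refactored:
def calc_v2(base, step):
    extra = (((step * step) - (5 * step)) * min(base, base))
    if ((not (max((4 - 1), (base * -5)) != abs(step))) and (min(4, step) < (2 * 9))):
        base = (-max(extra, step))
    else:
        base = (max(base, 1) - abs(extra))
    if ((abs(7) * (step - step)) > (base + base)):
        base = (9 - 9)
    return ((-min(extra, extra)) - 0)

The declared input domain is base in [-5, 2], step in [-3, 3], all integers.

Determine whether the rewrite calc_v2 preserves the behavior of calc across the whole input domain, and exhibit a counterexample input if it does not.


Input base=-5, step=-3: -120 from calc versus 120 from calc_v2.
verdict: not equivalent; witness: base=-5, step=-3


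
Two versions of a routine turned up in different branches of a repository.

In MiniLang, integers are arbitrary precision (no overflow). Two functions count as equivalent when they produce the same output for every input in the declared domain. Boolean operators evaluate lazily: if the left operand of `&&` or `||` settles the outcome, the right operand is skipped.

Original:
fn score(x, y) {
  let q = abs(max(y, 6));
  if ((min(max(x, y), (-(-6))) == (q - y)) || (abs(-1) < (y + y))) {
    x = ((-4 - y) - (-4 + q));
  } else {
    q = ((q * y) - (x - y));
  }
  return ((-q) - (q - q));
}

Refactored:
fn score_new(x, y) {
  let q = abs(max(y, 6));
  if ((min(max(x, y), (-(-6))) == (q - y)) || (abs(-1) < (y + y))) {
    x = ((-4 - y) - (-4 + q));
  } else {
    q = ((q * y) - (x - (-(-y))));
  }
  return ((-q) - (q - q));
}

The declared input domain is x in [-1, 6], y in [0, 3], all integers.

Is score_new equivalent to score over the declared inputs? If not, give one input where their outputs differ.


Comparing the listings, the differences include: same computation, different form.
Spot check at x=1, y=3 — score: q becomes 6; next ((min(max(x, y), (-(-6))) == (q - y)) || (abs(-1) < (y + y))) evaluates to true; next x becomes -9; next final value -6. score_new: q becomes 6; next ((min(max(x, y), (-(-6))) == (q - y)) || (abs(-1) < (y + y))) evaluates to true; next x becomes -9; next final value -6. Both give -6.
Checked all 32 inputs in the declared domain: the outputs agree on every one.
verdict: equivalent


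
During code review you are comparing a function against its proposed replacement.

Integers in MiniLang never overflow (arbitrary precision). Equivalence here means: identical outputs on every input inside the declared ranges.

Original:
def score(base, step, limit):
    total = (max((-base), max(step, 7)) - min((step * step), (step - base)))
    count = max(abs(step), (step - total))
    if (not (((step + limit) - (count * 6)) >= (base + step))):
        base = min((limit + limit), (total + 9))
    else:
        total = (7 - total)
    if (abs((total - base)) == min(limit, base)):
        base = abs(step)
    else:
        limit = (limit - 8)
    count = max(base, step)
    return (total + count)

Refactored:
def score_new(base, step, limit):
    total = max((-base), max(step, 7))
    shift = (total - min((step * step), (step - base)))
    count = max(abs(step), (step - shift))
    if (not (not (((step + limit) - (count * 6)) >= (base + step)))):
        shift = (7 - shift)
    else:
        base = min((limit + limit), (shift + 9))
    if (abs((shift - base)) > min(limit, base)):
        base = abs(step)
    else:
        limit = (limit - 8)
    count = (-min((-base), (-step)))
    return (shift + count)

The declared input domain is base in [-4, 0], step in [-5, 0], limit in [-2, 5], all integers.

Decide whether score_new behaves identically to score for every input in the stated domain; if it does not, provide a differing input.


Try base=-4, step=-5, limit=-2.
score: total := 8 | count := 5 | (not (((step + limit) - (count * 6)) >= (base + step))): true | base := -4 | (abs((total - base)) == min(limit, base)): false | limit := -10 | count := -4 | result 4
score_new: total := 7 | shift := 8 | count := 5 | (not (not (((step + limit) - (count * 6)) >= (base + step)))): false | base := -4 | (abs((shift - base)) > min(limit, base)): true | base := 5 | count := 5 | result 13
4 vs 13 — the two versions disagree here.
verdict: not equivalent; witness: base=-4, step=-5, limit=-2


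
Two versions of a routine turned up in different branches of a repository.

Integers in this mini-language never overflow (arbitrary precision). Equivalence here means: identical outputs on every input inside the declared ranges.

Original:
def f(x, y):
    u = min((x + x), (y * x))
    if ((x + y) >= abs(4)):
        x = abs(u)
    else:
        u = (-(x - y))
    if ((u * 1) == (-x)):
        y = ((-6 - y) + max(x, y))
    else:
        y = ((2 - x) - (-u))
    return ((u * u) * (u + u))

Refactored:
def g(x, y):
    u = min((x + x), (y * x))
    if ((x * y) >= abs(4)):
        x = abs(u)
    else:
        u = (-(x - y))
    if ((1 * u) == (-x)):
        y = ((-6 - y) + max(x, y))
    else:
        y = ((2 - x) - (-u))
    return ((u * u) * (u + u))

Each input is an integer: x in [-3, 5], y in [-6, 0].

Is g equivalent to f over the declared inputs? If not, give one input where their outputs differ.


The rewrite breaks on x=-3, y=-6, where the results are -54 and -432.
f: u := -6 | ((x + y) >= abs(4)): false | u := -3 | ((u * 1) == (-x)): false | y := 2 | result -54
g: u := -6 | ((x * y) >= abs(4)): true | x := 6 | ((1 * u) == (-x)): true | y := 6 | result -432
verdict: not equivalent; witness: x=-3, y=-6


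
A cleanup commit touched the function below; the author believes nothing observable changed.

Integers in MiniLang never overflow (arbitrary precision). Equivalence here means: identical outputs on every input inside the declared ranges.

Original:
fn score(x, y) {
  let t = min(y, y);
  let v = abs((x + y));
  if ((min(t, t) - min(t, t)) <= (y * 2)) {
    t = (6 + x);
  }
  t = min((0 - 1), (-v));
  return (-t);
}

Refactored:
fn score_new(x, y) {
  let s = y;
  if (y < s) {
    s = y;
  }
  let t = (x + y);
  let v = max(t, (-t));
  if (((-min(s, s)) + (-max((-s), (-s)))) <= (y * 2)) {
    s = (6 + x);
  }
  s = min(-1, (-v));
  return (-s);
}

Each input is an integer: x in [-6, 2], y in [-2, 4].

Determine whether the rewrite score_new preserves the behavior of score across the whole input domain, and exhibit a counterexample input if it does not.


Reading the diff, among the changes: local variable names differ; also arithmetic usage differs; also min/max/abs usage differs; also statement counts differ; also comparison usage differs; also branching structure differs; also constant usage differs.
Spot check at x=-5, y=0 — score: t becomes 0; next v becomes 5; next ((min(t, t) - min(t, t)) <= (y * 2)) evaluates to true; next t becomes 1; next t becomes -5; next final value 5. score_new: s becomes 0; next (y < s) evaluates to false; next t becomes -5; next v becomes 5; next (((-min(s, s)) + (-max((-s), (-s)))) <= (y * 2)) evaluates to true; next s becomes 1; next s becomes -5; next final value 5. Both give 5.
An exhaustive pass over the 63 declared inputs shows identical outputs.
verdict: equivalent


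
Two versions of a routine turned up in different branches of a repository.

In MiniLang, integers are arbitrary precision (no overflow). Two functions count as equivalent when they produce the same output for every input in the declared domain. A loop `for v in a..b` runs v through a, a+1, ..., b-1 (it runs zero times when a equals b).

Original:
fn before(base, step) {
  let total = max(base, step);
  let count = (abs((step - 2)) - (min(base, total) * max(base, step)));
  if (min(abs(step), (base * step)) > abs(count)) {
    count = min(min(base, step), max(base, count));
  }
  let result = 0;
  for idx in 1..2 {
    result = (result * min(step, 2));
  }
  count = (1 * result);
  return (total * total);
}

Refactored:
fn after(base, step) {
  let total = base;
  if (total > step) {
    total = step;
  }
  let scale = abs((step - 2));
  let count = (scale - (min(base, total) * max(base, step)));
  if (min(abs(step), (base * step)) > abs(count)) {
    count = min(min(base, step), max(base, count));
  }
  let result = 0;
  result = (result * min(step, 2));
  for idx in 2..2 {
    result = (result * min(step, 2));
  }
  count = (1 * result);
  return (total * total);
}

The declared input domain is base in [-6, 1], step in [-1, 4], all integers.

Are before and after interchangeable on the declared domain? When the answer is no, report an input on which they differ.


There is a counterexample at base=-6, step=-1: 1 on one side, 36 on the other.
before: total becomes -1; next count becomes -3; next (min(abs(step), (base * step)) > abs(count)) evaluates to false; next result becomes 0; next at idx=1:; next result becomes 0; next count becomes 0; next final value 1
after: total becomes -6; next (total > step) evaluates to false; next scale becomes 3; next count becomes -3; next (min(abs(step), (base * step)) > abs(count)) evaluates to false; next result becomes 0; next result becomes 0; next idx never enters its loop body; next count becomes 0; next final value 36
verdict: not equivalent; witness: base=-6, step=-1


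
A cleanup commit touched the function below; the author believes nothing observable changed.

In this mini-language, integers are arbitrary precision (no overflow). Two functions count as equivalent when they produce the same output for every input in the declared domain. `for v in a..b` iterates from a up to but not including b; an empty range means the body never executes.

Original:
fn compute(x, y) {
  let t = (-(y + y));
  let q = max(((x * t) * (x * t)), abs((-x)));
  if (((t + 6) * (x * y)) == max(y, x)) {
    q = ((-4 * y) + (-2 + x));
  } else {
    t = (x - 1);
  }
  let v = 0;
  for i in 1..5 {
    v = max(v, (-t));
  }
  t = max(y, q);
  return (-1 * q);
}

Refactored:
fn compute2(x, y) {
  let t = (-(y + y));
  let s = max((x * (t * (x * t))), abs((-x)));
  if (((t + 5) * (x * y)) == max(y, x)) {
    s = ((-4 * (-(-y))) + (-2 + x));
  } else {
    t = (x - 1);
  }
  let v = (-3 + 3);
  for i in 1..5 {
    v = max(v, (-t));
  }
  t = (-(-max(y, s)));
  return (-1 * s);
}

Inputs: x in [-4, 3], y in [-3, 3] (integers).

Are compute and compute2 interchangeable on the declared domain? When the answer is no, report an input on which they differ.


Consider the input x=-1, y=3.
compute: t := -6 | q := 36 | (((t + 6) * (x * y)) == max(y, x)): false | t := -2 | v := 0 | iter i=1: | v := 2 | iter i=2: | v := 2 | iter i=3: | v := 2 | iter i=4: | v := 2 | t := 36 | result -36
compute2: t := -6 | s := 36 | (((t + 5) * (x * y)) == max(y, x)): true | s := -15 | v := 0 | iter i=1: | v := 6 | iter i=2: | v := 6 | iter i=3: | v := 6 | iter i=4: | v := 6 | t := 3 | result 15
-36 vs 15 — the two versions disagree here.
verdict: not equivalent; witness: x=-1, y=3


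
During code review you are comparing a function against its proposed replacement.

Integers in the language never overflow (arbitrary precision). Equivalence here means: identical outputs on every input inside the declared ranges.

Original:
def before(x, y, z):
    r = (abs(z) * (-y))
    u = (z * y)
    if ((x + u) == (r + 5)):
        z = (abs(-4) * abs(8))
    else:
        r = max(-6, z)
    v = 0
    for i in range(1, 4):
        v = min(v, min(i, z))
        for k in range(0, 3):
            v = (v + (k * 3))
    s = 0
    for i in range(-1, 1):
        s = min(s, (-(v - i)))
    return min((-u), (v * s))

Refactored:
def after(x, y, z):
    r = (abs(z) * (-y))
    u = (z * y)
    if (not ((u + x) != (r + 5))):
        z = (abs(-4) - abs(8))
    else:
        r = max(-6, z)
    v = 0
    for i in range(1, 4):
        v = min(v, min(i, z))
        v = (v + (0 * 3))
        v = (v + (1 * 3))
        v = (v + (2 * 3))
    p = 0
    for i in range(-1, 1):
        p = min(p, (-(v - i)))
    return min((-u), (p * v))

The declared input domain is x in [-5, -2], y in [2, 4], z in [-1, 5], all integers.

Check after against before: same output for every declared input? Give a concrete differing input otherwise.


There is a counterexample at x=-3, y=2, z=2: -156 on one side, -30 on the other.
before: r becomes -4; next u becomes 4; next ((x + u) == (r + 5)) evaluates to true; next z becomes 32; next v becomes 0; next at i=1:; next v becomes 0; next at k=0:; next v becomes 0; next at k=1:; next v becomes 3; next at k=2:; next v becomes 9; next at i=2:; next v becomes 2; next at k=0:; next v becomes 2; next at k=1:; next v becomes 5; next at k=2:; next v becomes 11; next at i=3:; next v becomes 3; next at k=0:; next v becomes 3; next at k=1:; next v becomes 6; next at k=2:; next v becomes 12; next s becomes 0; next at i=-1:; next s becomes -13; next at i=0:; next s becomes -13; next final value -156
after: r becomes -4; next u becomes 4; next (not ((u + x) != (r + 5))) evaluates to true; next z becomes -4; next v becomes 0; next at i=1:; next v becomes -4; next v becomes -4; next v becomes -1; next v becomes 5; next at i=2:; next v becomes -4; next v becomes -4; next v becomes -1; next v becomes 5; next at i=3:; next v becomes -4; next v becomes -4; next v becomes -1; next v becomes 5; next p becomes 0; next at i=-1:; next p becomes -6; next at i=0:; next p becomes -6; next final value -30
verdict: not equivalent; witness: x=-3, y=2, z=2


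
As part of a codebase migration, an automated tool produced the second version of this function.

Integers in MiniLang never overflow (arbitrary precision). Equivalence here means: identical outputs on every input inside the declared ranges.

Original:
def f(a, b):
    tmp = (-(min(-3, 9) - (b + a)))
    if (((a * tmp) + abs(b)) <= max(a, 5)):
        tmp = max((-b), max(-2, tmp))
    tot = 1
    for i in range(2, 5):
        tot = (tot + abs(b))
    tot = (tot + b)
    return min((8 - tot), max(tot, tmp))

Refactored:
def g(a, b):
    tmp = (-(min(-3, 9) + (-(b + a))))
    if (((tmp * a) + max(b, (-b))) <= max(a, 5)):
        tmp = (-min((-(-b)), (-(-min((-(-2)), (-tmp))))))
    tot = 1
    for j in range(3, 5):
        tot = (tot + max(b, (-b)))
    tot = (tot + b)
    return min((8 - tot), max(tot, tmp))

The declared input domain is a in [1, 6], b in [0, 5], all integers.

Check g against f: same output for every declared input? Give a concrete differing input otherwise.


These are not equivalent — on a=1, b=1 the outputs split (3 vs 4).
f: tmp = 5; (((a * tmp) + abs(b)) <= max(a, 5)) -> false; tot = 1; [i=2]; tot = 2; [i=3]; tot = 3; [i=4]; tot = 4; tot = 5; return 3
g: tmp = 5; (((tmp * a) + max(b, (-b))) <= max(a, 5)) -> false; tot = 1; [j=3]; tot = 2; [j=4]; tot = 3; tot = 4; return 4
verdict: not equivalent; witness: a=1, b=1


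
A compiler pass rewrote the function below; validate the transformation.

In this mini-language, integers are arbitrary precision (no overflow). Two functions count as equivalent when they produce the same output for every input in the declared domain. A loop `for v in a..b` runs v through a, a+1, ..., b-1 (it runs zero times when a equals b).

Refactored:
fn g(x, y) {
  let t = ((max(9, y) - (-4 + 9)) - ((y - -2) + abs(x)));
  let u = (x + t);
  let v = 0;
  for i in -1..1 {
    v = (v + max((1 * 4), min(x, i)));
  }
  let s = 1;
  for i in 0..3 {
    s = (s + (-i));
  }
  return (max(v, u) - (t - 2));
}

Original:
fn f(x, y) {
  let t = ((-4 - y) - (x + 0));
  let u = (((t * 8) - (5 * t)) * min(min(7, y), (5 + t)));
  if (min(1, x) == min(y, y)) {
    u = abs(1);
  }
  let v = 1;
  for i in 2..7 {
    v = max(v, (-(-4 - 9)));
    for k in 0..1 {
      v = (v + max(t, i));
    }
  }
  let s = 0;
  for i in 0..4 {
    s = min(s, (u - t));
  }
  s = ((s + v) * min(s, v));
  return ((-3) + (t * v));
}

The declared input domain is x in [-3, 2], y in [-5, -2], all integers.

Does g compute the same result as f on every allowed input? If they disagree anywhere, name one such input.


These are not equivalent — on x=-3, y=-5 the outputs split (141 vs 6).
f: t=4, then u=-60, then (min(1, x) == min(y, y)) is false, then v=1, then (i=2), then v=13, then (k=0), then v=17, then (i=3), then v=17, then (k=0), then v=21, then (i=4), then v=21, then (k=0), then v=25, then (i=5), then v=25, then (k=0), then v=30, then (i=6), then v=30, then (k=0), then v=36, then s=0, then (i=0), then s=-64, then (i=1), then s=-64, then (i=2), then s=-64, then (i=3), then s=-64, then s=1792, then returns 141
g: t=4, then u=1, then v=0, then (i=-1), then v=4, then (i=0), then v=8, then s=1, then (i=0), then s=1, then (i=1), then s=0, then (i=2), then s=-2, then returns 6
verdict: not equivalent; witness: x=-3, y=-5
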